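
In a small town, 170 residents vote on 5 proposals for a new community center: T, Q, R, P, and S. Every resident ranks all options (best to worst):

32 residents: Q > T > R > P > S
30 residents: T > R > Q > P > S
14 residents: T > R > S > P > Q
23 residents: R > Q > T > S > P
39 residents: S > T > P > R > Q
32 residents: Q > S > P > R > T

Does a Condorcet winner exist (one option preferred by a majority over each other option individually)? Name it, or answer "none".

Checking pairwise contests:
Q beats T 87–83.
R beats Q 106–64.
T beats R 115–55.
T beats P 138–32.
T beats S 99–71.
Every option loses at least one head-to-head, so there is no Condorcet winner.

none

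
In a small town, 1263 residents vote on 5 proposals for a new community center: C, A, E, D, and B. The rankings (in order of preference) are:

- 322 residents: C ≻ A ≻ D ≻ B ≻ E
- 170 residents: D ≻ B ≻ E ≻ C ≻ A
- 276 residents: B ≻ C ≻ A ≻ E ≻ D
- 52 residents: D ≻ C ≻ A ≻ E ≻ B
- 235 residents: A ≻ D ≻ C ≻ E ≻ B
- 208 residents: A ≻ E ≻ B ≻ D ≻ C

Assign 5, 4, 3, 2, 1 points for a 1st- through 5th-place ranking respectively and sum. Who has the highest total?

C: 322·5 + 170·2 + 276·4 + 52·4 + 235·3 + 208·1 = 4175
A: 322·4 + 170·1 + 276·3 + 52·3 + 235·5 + 208·5 = 4657
E: 322·1 + 170·3 + 276·2 + 52·2 + 235·2 + 208·4 = 2790
D: 322·3 + 170·5 + 276·1 + 52·5 + 235·4 + 208·2 = 3708
B: 322·2 + 170·4 + 276·5 + 52·1 + 235·1 + 208·3 = 3615
A has the highest Borda score (4657).

A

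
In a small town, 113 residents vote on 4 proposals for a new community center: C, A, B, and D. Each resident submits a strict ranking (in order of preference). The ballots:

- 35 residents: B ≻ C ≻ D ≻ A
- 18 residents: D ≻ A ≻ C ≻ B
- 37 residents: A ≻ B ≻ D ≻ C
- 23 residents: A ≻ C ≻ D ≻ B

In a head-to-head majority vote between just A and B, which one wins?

A

Voters preferring A to B: 78; preferring B to A: 35.
A wins the head-to-head.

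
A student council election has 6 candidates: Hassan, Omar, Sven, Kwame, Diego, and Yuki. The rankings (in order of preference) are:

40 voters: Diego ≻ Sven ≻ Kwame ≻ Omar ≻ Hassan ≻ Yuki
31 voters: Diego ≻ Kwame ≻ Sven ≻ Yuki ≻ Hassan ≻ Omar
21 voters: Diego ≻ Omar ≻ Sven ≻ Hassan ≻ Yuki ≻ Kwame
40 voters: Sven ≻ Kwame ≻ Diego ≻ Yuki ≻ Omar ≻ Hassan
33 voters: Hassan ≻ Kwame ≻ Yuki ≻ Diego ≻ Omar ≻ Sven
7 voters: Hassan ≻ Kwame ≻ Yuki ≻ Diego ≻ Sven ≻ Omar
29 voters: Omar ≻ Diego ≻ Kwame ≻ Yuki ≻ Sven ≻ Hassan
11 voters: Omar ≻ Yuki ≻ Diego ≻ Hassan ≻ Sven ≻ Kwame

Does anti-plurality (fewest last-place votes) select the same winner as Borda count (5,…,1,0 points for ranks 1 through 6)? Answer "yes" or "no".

yes

Anti-plurality — last-place votes: Hassan 69, Omar 38, Sven 33, Kwame 32, Diego 0, Yuki 40. Winner: Diego.
Borda — scores: Hassan 335, Omar 437, Sven 563, Kwame 651, Diego 809, Yuki 385. Winner: Diego.
The two methods agree.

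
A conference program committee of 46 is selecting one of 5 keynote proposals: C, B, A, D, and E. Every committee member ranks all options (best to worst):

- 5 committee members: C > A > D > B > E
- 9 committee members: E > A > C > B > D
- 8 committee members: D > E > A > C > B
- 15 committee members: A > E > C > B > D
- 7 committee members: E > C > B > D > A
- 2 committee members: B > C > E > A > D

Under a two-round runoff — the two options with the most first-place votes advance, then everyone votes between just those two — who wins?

Round 1 first-place votes: C 5, B 2, A 15, D 8, E 16.
E and A advance.
Runoff: E is preferred to A by 26 voters; A by 20.
E wins the runoff.

E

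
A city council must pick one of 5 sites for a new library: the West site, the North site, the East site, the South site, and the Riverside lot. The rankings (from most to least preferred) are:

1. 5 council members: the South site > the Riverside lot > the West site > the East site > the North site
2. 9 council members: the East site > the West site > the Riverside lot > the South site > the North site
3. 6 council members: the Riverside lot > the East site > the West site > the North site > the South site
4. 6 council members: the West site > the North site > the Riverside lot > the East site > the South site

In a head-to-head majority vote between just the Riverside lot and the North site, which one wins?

Voters preferring the Riverside lot to the North site: 20; preferring the North site to the Riverside lot: 6.
the Riverside lot wins the head-to-head.

the Riverside lot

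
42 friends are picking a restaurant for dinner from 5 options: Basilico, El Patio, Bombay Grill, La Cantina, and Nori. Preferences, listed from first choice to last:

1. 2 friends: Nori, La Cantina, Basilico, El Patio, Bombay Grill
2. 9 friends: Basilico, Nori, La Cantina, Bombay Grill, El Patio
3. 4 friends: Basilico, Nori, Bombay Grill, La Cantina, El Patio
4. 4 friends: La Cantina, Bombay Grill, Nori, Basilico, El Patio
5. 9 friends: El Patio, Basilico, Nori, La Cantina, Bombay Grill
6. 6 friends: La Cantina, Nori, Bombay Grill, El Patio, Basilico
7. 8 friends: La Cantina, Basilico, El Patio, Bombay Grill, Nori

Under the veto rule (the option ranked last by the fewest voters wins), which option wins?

La Cantina

Last-place votes: Basilico 6, El Patio 17, Bombay Grill 11, La Cantina 0, Nori 8.
La Cantina is ranked last by the fewest voters, so La Cantina wins.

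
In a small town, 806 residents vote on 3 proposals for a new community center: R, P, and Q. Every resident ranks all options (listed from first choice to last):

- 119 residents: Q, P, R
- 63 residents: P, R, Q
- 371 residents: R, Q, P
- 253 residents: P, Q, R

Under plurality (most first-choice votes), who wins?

R

First-place votes: R 371, P 316, Q 119.
R has the most first-place votes.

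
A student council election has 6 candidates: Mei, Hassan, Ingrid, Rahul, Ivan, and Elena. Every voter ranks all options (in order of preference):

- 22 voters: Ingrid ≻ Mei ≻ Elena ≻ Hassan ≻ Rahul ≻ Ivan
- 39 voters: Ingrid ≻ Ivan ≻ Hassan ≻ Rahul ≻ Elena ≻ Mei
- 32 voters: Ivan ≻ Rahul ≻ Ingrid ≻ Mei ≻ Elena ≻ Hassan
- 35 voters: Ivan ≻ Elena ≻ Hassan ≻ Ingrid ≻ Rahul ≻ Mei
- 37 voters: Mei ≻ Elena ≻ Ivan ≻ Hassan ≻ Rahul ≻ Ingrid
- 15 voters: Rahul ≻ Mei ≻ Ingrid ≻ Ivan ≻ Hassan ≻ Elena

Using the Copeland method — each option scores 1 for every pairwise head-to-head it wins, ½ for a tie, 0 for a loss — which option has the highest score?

Ivan

Mei: beats Hassan and Elena; loses to Ingrid, Rahul, and Ivan → score 2.
Hassan: beats Rahul; loses to Mei, Ingrid, Ivan, and Elena → score 1.
Ingrid: beats Mei, Hassan, Rahul, and Elena; loses to Ivan → score 4.
Rahul: beats Mei; loses to Hassan, Ingrid, Ivan, and Elena → score 1.
Ivan: beats Mei, Hassan, Ingrid, Rahul, and Elena → score 5.
Elena: beats Hassan and Rahul; loses to Mei, Ingrid, and Ivan → score 2.
Ivan has the best pairwise record.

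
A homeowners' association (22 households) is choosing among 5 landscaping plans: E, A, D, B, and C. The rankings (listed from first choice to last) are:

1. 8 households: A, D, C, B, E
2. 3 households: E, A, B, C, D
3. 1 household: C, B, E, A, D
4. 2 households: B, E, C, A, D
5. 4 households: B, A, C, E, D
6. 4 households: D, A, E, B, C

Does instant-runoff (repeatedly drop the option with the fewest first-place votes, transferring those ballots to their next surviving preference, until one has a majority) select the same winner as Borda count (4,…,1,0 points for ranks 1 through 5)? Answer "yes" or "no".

yes

Instant-runoff — R1 E 3, A 8, D 4, B 6, C 1 (C out); R2 E 3, A 8, D 4, B 7 (E out); R3 A 11, D 4, B 7 (D out); R4 A 15, B 7 (A winner). Winner: A.
Borda — scores: E 32, A 68, D 40, B 45, C 35. Winner: A.
The two methods agree.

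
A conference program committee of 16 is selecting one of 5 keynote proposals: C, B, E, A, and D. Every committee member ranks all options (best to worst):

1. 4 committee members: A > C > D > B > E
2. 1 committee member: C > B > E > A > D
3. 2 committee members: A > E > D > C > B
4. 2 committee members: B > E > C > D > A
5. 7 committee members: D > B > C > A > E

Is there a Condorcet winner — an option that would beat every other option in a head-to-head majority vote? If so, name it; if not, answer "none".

D

D vs C: 9–7 for D.
D vs B: 13–3 for D.
D vs E: 11–5 for D.
D vs A: 9–7 for D.
D beats every other option head-to-head.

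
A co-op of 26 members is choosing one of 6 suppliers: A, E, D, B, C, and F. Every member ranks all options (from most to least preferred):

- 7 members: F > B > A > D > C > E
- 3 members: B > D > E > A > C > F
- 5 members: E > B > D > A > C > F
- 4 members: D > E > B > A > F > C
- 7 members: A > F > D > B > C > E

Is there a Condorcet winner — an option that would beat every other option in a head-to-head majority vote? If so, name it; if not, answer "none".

none

Checking pairwise contests:
B beats A 19–7.
A beats E 14–12.
A beats D 14–12.
F beats B 14–12.
A beats C 26–0.
A beats F 19–7.
Every option loses at least one head-to-head, so there is no Condorcet winner.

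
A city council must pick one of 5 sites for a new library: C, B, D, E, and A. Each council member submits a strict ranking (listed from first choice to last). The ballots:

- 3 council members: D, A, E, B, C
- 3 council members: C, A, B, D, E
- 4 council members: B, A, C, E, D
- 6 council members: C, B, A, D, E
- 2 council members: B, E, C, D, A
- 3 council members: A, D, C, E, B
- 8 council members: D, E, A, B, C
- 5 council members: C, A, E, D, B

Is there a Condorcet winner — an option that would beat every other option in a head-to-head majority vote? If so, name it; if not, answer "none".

A vs C: 18–16 for A.
A vs B: 22–12 for A.
A vs D: 21–13 for A.
A vs E: 24–10 for A.
A beats every other option head-to-head.

A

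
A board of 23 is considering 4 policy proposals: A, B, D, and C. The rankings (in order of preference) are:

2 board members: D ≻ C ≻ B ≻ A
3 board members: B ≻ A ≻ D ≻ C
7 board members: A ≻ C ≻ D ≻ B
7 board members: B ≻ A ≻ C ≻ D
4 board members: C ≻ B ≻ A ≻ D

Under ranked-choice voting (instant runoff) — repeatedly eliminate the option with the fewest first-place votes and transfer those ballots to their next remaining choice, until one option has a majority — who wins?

Round 1: A 7, B 10, D 2, C 4. Eliminate D.
Round 2: A 7, B 10, C 6. Eliminate C.
Round 3: A 7, B 16. B has a majority.

B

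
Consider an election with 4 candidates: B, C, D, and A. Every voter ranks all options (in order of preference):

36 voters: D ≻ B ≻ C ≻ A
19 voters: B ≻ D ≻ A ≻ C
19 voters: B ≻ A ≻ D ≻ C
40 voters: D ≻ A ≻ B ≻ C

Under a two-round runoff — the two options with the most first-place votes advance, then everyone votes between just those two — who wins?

Round 1 first-place votes: B 38, C 0, D 76, A 0.
D and B advance.
Runoff: D is preferred to B by 76 voters; B by 38.
D wins the runoff.

D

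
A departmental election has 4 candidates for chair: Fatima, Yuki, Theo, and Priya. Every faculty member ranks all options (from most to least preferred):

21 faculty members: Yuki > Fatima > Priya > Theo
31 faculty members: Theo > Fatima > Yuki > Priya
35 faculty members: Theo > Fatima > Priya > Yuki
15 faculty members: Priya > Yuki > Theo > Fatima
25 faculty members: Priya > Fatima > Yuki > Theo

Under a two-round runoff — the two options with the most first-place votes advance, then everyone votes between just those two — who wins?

Theo

Round 1 first-place votes: Fatima 0, Yuki 21, Theo 66, Priya 40.
Theo and Priya advance.
Runoff: Theo is preferred to Priya by 66 voters; Priya by 61.
Theo wins the runoff.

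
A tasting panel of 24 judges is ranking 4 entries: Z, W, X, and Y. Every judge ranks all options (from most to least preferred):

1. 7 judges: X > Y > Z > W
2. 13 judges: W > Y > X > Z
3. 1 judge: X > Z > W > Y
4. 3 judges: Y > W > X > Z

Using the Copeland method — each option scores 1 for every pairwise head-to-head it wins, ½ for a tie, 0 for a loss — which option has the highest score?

W

Z: loses to W, X, and Y → score 0.
W: beats Z, X, and Y → score 3.
X: beats Z; loses to W and Y → score 1.
Y: beats Z and X; loses to W → score 2.
W has the best pairwise record.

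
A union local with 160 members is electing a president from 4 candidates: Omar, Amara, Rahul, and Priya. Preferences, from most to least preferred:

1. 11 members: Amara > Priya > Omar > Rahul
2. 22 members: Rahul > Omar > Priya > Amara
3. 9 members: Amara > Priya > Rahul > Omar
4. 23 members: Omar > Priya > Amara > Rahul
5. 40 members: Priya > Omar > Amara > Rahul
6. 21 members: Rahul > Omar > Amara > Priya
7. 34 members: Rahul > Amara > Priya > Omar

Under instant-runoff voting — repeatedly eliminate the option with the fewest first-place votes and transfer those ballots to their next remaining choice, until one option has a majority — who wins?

Round 1: Omar 23, Amara 20, Rahul 77, Priya 40. Eliminate Amara.
Round 2: Omar 23, Rahul 77, Priya 60. Eliminate Omar.
Round 3: Rahul 77, Priya 83. Priya has a majority.

Priya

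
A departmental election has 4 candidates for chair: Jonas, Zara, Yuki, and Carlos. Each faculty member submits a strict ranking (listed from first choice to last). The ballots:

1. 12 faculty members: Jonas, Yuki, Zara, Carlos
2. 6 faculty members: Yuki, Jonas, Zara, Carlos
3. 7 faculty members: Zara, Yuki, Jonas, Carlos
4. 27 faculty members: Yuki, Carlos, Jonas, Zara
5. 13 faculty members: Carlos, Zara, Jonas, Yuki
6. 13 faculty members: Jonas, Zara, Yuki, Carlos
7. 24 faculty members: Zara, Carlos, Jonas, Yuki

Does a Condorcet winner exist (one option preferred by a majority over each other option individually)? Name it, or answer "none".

Checking pairwise contests:
Carlos beats Jonas 64–38.
Jonas beats Zara 58–44.
Jonas beats Yuki 62–40.
Zara beats Carlos 62–40.
Every option loses at least one head-to-head, so there is no Condorcet winner.

none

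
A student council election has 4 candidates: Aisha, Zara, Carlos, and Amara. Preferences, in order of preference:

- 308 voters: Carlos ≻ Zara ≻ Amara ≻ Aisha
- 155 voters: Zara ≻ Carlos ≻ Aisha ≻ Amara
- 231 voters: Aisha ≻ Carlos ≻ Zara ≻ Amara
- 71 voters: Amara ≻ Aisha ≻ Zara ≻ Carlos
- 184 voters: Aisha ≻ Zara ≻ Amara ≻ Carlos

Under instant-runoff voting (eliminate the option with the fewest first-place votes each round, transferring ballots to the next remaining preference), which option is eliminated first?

Round 1: Aisha 415, Zara 155, Carlos 308, Amara 71. Eliminate Amara.

Amara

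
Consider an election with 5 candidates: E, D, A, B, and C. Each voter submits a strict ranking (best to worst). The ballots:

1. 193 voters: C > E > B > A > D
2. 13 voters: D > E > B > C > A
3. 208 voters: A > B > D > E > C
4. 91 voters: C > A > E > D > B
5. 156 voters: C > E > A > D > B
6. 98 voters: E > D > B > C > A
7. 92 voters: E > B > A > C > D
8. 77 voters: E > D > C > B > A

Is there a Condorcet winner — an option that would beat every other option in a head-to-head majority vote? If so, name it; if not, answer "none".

E

E vs D: 707–221 for E.
E vs A: 629–299 for E.
E vs B: 720–208 for E.
E vs C: 488–440 for E.
E beats every other option head-to-head.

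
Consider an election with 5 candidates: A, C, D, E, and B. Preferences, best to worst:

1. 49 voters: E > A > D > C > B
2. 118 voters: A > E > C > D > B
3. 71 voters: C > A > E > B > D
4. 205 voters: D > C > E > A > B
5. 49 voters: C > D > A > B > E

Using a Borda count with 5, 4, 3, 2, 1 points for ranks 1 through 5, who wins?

C

A: 49·4 + 118·5 + 71·4 + 205·2 + 49·3 = 1627
C: 49·2 + 118·3 + 71·5 + 205·4 + 49·5 = 1872
D: 49·3 + 118·2 + 71·1 + 205·5 + 49·4 = 1675
E: 49·5 + 118·4 + 71·3 + 205·3 + 49·1 = 1594
B: 49·1 + 118·1 + 71·2 + 205·1 + 49·2 = 612
C has the highest Borda score (1872).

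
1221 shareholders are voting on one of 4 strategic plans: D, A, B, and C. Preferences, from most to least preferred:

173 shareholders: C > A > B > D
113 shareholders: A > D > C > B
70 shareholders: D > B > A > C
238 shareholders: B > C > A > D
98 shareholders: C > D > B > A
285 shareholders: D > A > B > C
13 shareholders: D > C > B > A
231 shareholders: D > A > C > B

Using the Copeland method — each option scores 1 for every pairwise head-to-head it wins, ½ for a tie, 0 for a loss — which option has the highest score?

D: beats A, B, and C → score 3.
A: beats B and C; loses to D → score 2.
B: loses to D, A, and C → score 0.
C: beats B; loses to D and A → score 1.
D has the best pairwise record.

D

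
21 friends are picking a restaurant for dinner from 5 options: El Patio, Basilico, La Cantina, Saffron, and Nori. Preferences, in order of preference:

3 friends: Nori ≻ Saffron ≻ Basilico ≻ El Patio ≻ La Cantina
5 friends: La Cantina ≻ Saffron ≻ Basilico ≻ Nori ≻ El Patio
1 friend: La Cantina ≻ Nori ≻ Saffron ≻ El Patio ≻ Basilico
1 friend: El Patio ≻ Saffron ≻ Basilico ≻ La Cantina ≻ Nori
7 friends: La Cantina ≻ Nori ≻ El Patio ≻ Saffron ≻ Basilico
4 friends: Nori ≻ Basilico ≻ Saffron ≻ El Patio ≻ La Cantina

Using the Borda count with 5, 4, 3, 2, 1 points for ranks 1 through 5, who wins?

El Patio: 3·2 + 5·1 + 1·2 + 1·5 + 7·3 + 4·2 = 47
Basilico: 3·3 + 5·3 + 1·1 + 1·3 + 7·1 + 4·4 = 51
La Cantina: 3·1 + 5·5 + 1·5 + 1·2 + 7·5 + 4·1 = 74
Saffron: 3·4 + 5·4 + 1·3 + 1·4 + 7·2 + 4·3 = 65
Nori: 3·5 + 5·2 + 1·4 + 1·1 + 7·4 + 4·5 = 78
Nori has the highest Borda score (78).

Nori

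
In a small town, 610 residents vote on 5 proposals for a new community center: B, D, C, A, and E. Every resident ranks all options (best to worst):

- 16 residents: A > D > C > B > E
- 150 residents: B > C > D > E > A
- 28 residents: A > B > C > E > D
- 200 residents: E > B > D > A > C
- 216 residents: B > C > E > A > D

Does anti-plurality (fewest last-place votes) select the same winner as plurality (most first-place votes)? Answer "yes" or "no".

Anti-plurality — last-place votes: B 0, D 244, C 200, A 150, E 16. Winner: B.
Plurality — first-place votes: B 366, D 0, C 0, A 44, E 200. Winner: B.
The two methods agree.

yes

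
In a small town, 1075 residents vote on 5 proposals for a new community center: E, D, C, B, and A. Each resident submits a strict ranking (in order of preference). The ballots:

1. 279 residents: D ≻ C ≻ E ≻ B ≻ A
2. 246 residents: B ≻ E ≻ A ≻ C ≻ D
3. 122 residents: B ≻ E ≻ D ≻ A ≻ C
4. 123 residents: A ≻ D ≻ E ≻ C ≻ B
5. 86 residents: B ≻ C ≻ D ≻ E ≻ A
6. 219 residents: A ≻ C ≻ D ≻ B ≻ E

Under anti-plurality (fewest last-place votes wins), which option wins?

C

Last-place votes: E 219, D 246, C 122, B 123, A 365.
C is ranked last by the fewest voters, so C wins.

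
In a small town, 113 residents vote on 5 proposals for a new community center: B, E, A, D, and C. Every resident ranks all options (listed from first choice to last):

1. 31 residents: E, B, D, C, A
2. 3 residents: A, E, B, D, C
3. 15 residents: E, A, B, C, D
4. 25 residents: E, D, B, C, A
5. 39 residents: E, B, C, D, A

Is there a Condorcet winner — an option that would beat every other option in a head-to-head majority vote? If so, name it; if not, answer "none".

E

E vs B: 113–0 for E.
E vs A: 110–3 for E.
E vs D: 113–0 for E.
E vs C: 113–0 for E.
E beats every other option head-to-head.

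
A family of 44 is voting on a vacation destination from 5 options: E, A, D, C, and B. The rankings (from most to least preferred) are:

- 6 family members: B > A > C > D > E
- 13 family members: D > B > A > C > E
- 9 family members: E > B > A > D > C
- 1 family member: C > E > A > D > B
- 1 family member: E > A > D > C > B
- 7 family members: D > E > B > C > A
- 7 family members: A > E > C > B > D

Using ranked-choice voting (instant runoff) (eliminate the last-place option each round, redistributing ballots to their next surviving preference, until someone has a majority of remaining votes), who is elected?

Round 1: E 10, A 7, D 20, C 1, B 6. Eliminate C.
Round 2: E 11, A 7, D 20, B 6. Eliminate B.
Round 3: E 11, A 13, D 20. Eliminate E.
Round 4: A 24, D 20. A has a majority.

A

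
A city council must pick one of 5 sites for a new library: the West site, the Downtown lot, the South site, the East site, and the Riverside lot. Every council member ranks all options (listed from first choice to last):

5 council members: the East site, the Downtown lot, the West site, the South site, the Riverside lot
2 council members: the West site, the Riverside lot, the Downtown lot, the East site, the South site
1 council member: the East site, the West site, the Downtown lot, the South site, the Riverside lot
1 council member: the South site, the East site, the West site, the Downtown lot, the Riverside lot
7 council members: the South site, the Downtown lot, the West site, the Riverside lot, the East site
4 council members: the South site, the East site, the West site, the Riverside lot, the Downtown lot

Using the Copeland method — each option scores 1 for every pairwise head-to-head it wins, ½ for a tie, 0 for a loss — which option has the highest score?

the West site: beats the Riverside lot; loses to the Downtown lot, the South site, and the East site → score 1.
the Downtown lot: beats the West site and the Riverside lot; loses to the South site and the East site → score 2.
the South site: beats the West site, the Downtown lot, the East site, and the Riverside lot → score 4.
the East site: beats the West site, the Downtown lot, and the Riverside lot; loses to the South site → score 3.
the Riverside lot: loses to the West site, the Downtown lot, the South site, and the East site → score 0.
the South site has the best pairwise record.

the South site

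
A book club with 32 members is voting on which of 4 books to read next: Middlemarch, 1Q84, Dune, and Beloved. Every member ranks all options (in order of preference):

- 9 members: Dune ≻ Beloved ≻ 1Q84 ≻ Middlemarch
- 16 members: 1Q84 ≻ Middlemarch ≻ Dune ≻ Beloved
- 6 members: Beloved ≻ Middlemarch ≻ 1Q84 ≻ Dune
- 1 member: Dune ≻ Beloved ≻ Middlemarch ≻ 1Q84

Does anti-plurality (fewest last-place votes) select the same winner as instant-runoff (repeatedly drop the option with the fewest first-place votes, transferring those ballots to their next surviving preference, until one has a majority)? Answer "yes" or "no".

yes

Anti-plurality — last-place votes: Middlemarch 9, 1Q84 1, Dune 6, Beloved 16. Winner: 1Q84.
Instant-runoff — R1 Middlemarch 0, 1Q84 16, Dune 10, Beloved 6 (Middlemarch out); R2 1Q84 16, Dune 10, Beloved 6 (Beloved out); R3 1Q84 22, Dune 10 (1Q84 winner). Winner: 1Q84.
The two methods agree.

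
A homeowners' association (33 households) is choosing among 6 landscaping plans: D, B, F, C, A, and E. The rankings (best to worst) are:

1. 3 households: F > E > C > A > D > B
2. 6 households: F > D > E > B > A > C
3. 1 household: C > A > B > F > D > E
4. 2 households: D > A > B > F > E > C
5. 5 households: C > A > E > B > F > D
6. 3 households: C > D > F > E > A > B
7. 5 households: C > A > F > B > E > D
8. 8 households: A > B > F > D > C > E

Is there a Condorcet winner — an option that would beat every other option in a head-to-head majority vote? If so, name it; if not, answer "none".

Checking pairwise contests:
B beats D 19–14.
F beats B 17–16.
A beats F 21–12.
F beats C 19–14.
C beats A 17–16.
D beats E 20–13.
Every option loses at least one head-to-head, so there is no Condorcet winner.

none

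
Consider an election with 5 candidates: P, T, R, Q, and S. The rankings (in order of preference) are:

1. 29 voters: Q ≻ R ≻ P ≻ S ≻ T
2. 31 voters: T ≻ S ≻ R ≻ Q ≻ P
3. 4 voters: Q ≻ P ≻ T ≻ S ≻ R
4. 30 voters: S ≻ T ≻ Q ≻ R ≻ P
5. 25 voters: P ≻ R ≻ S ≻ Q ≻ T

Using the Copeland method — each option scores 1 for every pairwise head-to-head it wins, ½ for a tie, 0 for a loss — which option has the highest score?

S

P: loses to T, R, Q, and S → score 0.
T: beats P, R, and Q; loses to S → score 3.
R: beats P; loses to T, Q, and S → score 1.
Q: beats P and R; loses to T and S → score 2.
S: beats P, T, R, and Q → score 4.
S has the best pairwise record.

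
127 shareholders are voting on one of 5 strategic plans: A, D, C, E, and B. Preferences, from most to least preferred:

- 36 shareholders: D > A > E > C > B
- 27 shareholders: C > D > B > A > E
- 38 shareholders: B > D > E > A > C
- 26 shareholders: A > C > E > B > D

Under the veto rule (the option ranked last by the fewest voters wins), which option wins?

Last-place votes: A 0, D 26, C 38, E 27, B 36.
A is ranked last by the fewest voters, so A wins.

A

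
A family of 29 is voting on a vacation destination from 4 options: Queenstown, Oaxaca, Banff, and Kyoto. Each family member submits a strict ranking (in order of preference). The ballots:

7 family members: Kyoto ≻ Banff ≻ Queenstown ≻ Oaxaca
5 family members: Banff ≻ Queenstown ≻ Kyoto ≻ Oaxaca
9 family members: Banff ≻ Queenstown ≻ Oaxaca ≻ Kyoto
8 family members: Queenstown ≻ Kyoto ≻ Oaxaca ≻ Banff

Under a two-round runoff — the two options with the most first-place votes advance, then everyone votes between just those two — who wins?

Round 1 first-place votes: Queenstown 8, Oaxaca 0, Banff 14, Kyoto 7.
Banff and Queenstown advance.
Runoff: Banff is preferred to Queenstown by 21 voters; Queenstown by 8.
Banff wins the runoff.

Banff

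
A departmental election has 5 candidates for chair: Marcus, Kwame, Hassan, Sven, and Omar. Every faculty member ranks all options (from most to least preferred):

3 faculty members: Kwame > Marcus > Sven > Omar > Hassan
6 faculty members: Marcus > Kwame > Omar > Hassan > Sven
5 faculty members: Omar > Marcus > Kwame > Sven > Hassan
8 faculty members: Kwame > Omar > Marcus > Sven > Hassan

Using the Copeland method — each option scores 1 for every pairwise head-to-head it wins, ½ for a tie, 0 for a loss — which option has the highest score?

Marcus: beats Hassan and Sven; ties Kwame; loses to Omar → score 2.5.
Kwame: beats Hassan, Sven, and Omar; ties Marcus → score 3.5.
Hassan: loses to Marcus, Kwame, Sven, and Omar → score 0.
Sven: beats Hassan; loses to Marcus, Kwame, and Omar → score 1.
Omar: beats Marcus, Hassan, and Sven; loses to Kwame → score 3.
Kwame has the best pairwise record.

Kwame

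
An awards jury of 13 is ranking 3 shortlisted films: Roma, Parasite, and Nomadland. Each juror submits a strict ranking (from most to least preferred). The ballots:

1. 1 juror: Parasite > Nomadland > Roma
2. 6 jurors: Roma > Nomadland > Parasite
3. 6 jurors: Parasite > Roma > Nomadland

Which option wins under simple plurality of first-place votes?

First-place votes: Roma 6, Parasite 7, Nomadland 0.
Parasite has the most first-place votes.

Parasite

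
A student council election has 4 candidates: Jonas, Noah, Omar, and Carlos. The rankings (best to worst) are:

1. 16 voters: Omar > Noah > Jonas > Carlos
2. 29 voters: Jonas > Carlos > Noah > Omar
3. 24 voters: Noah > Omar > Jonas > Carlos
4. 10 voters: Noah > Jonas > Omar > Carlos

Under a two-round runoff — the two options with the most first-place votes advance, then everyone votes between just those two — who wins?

Noah

Round 1 first-place votes: Jonas 29, Noah 34, Omar 16, Carlos 0.
Noah and Jonas advance.
Runoff: Noah is preferred to Jonas by 50 voters; Jonas by 29.
Noah wins the runoff.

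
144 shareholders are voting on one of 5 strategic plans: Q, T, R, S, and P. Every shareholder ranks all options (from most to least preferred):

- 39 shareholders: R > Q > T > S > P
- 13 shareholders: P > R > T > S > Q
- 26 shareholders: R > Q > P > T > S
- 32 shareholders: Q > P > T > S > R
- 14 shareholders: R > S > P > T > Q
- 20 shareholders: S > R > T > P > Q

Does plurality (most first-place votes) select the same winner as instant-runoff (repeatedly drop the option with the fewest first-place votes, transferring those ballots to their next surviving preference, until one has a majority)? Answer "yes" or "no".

yes

Plurality — first-place votes: Q 32, T 0, R 79, S 20, P 13. Winner: R.
Instant-runoff — R1 Q 32, T 0, R 79, S 20, P 13 (R winner). Winner: R.
The two methods agree.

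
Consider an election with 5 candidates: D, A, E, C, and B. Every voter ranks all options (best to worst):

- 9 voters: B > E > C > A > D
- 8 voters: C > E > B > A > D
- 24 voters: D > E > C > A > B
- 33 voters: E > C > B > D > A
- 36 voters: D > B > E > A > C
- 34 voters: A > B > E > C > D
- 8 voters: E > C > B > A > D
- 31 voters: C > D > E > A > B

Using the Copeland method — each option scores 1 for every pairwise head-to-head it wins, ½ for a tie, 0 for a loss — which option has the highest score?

E

D: beats A; loses to E, C, and B → score 1.
A: loses to D, E, C, and B → score 0.
E: beats D, A, C, and B → score 4.
C: beats D, A, and B; loses to E → score 3.
B: beats D and A; loses to E and C → score 2.
E has the best pairwise record.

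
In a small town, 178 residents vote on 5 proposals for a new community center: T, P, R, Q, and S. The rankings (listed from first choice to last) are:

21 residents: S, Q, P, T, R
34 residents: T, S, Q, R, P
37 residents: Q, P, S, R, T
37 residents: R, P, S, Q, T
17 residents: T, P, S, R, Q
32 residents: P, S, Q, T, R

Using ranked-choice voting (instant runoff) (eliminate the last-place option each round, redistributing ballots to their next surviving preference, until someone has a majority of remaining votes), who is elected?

Round 1: T 51, P 32, R 37, Q 37, S 21. Eliminate S.
Round 2: T 51, P 32, R 37, Q 58. Eliminate P.
Round 3: T 51, R 37, Q 90. Q has a majority.

Q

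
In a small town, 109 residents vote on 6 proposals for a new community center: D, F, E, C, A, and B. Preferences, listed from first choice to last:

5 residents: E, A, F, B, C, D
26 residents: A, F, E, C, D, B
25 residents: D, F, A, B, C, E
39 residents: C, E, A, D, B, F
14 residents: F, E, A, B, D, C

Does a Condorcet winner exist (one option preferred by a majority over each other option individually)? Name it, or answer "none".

none

Checking pairwise contests:
E beats D 84–25.
D beats F 64–45.
F beats E 65–44.
F beats C 70–39.
E beats A 58–51.
D beats B 90–19.
Every option loses at least one head-to-head, so there is no Condorcet winner.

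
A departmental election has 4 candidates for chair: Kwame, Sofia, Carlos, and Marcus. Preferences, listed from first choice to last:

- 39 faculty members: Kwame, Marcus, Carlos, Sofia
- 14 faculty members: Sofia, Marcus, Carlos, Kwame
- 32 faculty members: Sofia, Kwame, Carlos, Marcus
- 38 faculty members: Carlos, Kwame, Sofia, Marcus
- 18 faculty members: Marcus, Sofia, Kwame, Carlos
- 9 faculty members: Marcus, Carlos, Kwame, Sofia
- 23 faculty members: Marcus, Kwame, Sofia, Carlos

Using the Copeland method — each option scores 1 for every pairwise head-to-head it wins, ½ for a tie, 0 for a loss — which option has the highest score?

Kwame

Kwame: beats Sofia, Carlos, and Marcus → score 3.
Sofia: beats Carlos; loses to Kwame and Marcus → score 1.
Carlos: loses to Kwame, Sofia, and Marcus → score 0.
Marcus: beats Sofia and Carlos; loses to Kwame → score 2.
Kwame has the best pairwise record.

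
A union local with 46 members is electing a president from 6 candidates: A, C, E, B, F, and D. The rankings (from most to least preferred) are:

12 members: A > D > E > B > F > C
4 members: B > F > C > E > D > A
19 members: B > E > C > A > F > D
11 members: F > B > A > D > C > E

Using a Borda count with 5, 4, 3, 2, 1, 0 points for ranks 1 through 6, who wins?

B

A: 12·5 + 4·0 + 19·2 + 11·3 = 131
C: 12·0 + 4·3 + 19·3 + 11·1 = 80
E: 12·3 + 4·2 + 19·4 + 11·0 = 120
B: 12·2 + 4·5 + 19·5 + 11·4 = 183
F: 12·1 + 4·4 + 19·1 + 11·5 = 102
D: 12·4 + 4·1 + 19·0 + 11·2 = 74
B has the highest Borda score (183).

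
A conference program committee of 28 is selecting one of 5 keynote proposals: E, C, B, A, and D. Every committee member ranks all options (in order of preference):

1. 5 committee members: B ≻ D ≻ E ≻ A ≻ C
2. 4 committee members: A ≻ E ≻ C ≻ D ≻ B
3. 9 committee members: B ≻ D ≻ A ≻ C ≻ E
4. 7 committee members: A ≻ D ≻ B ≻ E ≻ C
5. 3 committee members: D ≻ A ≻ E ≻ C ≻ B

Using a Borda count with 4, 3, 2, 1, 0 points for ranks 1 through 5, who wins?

E: 5·2 + 4·3 + 9·0 + 7·1 + 3·2 = 35
C: 5·0 + 4·2 + 9·1 + 7·0 + 3·1 = 20
B: 5·4 + 4·0 + 9·4 + 7·2 + 3·0 = 70
A: 5·1 + 4·4 + 9·2 + 7·4 + 3·3 = 76
D: 5·3 + 4·1 + 9·3 + 7·3 + 3·4 = 79
D has the highest Borda score (79).

D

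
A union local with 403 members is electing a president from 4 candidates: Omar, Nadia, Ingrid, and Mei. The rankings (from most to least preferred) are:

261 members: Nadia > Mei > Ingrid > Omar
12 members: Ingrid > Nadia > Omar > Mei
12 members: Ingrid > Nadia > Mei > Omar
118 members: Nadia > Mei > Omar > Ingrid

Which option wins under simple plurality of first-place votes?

First-place votes: Omar 0, Nadia 379, Ingrid 24, Mei 0.
Nadia has the most first-place votes.

Nadia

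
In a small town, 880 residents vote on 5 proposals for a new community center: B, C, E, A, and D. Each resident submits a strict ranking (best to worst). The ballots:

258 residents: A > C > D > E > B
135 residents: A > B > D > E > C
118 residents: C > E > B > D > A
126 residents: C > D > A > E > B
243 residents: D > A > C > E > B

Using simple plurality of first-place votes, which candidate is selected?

A

First-place votes: B 0, C 244, E 0, A 393, D 243.
A has the most first-place votes.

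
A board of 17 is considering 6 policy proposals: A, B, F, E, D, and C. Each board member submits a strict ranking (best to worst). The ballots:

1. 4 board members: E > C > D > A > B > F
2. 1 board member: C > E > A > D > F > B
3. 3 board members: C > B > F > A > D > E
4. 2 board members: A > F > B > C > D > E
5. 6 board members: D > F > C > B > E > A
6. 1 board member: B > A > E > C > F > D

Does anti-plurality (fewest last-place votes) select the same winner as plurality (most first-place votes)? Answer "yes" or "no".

no

Anti-plurality — last-place votes: A 6, B 1, F 4, E 5, D 1, C 0. Winner: C.
Plurality — first-place votes: A 2, B 1, F 0, E 4, D 6, C 4. Winner: D.
The two methods disagree.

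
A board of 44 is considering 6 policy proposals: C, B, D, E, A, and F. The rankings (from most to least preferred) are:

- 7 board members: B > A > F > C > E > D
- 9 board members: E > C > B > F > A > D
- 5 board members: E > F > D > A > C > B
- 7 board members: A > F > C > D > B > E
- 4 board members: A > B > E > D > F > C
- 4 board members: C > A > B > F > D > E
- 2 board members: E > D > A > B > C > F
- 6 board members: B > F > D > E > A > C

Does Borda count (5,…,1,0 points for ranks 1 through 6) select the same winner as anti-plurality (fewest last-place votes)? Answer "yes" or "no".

no

Borda — scores: C 98, B 131, D 67, E 111, A 130, F 123. Winner: B.
Anti-plurality — last-place votes: C 10, B 5, D 16, E 11, A 0, F 2. Winner: A.
The two methods disagree.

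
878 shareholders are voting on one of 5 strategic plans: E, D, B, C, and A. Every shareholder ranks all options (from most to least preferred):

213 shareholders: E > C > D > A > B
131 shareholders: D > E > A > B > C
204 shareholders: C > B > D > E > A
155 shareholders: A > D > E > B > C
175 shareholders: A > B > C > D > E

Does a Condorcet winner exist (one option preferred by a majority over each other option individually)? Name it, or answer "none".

none

Checking pairwise contests:
D beats E 665–213.
C beats D 592–286.
E beats B 499–379.
E beats C 499–379.
E beats A 548–330.
Every option loses at least one head-to-head, so there is no Condorcet winner.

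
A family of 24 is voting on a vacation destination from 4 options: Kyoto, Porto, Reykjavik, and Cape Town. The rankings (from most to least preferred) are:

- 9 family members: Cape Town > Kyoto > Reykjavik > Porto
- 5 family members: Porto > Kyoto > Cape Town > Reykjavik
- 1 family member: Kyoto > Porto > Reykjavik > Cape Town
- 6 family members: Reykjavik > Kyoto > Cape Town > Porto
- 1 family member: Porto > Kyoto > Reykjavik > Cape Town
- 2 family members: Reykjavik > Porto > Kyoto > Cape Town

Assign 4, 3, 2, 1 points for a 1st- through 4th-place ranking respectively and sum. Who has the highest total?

Kyoto: 9·3 + 5·3 + 1·4 + 6·3 + 1·3 + 2·2 = 71
Porto: 9·1 + 5·4 + 1·3 + 6·1 + 1·4 + 2·3 = 48
Reykjavik: 9·2 + 5·1 + 1·2 + 6·4 + 1·2 + 2·4 = 59
Cape Town: 9·4 + 5·2 + 1·1 + 6·2 + 1·1 + 2·1 = 62
Kyoto has the highest Borda score (71).

Kyoto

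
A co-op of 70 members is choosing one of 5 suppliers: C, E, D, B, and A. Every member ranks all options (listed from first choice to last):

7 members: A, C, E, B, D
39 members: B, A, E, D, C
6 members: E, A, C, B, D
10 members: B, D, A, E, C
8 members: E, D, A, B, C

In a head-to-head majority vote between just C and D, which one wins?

D

Voters preferring C to D: 13; preferring D to C: 57.
D wins the head-to-head.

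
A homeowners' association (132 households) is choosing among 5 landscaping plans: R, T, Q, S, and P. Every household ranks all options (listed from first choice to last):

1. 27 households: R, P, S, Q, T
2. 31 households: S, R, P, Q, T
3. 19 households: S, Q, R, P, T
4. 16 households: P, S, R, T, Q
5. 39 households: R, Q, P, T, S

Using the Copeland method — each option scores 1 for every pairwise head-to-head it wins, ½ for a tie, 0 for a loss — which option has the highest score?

R

R: beats T, Q, and P; ties S → score 3.5.
T: loses to R, Q, S, and P → score 0.
Q: beats T; loses to R, S, and P → score 1.
S: beats T and Q; ties R; loses to P → score 2.5.
P: beats T, Q, and S; loses to R → score 3.
R has the best pairwise record.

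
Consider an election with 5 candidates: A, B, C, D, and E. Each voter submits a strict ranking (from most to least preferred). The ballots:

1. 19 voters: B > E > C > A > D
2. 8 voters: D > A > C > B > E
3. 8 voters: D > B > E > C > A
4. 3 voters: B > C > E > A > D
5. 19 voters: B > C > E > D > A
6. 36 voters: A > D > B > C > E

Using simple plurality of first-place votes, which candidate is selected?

B

First-place votes: A 36, B 41, C 0, D 16, E 0.
B has the most first-place votes.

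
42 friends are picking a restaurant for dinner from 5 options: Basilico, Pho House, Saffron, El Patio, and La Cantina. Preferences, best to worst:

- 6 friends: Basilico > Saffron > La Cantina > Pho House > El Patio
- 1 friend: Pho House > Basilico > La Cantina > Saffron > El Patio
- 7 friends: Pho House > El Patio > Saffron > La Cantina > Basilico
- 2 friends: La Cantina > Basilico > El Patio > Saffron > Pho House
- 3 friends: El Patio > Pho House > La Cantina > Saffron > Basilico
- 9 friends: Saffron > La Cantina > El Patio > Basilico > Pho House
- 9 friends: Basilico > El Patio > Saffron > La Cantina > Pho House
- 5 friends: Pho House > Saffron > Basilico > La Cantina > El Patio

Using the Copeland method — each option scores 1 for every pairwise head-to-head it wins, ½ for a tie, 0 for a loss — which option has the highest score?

Saffron

Basilico: beats Pho House and El Patio; ties La Cantina; loses to Saffron → score 2.5.
Pho House: loses to Basilico, Saffron, El Patio, and La Cantina → score 0.
Saffron: beats Basilico, Pho House, and La Cantina; ties El Patio → score 3.5.
El Patio: beats Pho House; ties Saffron; loses to Basilico and La Cantina → score 1.5.
La Cantina: beats Pho House and El Patio; ties Basilico; loses to Saffron → score 2.5.
Saffron has the best pairwise record.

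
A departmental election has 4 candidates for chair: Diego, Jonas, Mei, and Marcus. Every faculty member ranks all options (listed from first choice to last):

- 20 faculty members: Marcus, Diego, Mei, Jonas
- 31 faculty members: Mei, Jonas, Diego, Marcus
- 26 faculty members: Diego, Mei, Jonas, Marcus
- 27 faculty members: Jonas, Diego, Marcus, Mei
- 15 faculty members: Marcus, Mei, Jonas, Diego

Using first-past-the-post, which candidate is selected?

Marcus

First-place votes: Diego 26, Jonas 27, Mei 31, Marcus 35.
Marcus has the most first-place votes.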